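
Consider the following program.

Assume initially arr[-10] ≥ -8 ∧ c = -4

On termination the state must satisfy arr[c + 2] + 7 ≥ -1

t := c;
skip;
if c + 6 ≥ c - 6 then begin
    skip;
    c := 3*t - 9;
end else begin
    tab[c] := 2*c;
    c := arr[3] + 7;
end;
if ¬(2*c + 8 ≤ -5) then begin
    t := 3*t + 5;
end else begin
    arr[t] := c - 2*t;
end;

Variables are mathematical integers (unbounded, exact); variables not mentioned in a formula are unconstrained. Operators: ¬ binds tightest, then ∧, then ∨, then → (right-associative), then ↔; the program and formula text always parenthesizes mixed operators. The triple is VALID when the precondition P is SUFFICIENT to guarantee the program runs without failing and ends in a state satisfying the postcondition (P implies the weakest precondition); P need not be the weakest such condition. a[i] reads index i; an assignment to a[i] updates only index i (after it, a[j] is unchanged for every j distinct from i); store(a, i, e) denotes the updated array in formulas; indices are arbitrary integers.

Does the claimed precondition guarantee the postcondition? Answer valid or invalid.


Working backward. After the program, the postcondition arr[c + 2] + 7 ≥ -1 must hold; in canonical form it is arr[c + 2] ≥ -8.
Then branch requires arr[c + 2] ≥ -8; else branch requires store(arr, t, c - 2*t)[c + 2] ≥ -8.
Before the if: ((¬(2*c ≤ -13)) → arr[c + 2] ≥ -8) ∧ (2*c ≤ -13 → store(arr, t, c - 2*t)[c + 2] ≥ -8)
Then branch requires ((¬(6*t ≤ 5)) → arr[3*t - 7] ≥ -8) ∧ (6*t ≤ 5 → store(arr, t, t - 9)[3*t - 7] ≥ -8); else branch requires ((¬(2*arr[3] ≤ -27)) → arr[arr[3] + 9] ≥ -8) ∧ (2*arr[3] ≤ -27 → store(arr, t, arr[3] - 2*t + 7)[arr[3] + 9] ≥ -8).
Before the if: ((¬(6*t ≤ 5)) → arr[3*t - 7] ≥ -8) ∧ (6*t ≤ 5 → store(arr, t, t - 9)[3*t - 7] ≥ -8)
Before skip: ((¬(6*t ≤ 5)) → arr[3*t - 7] ≥ -8) ∧ (6*t ≤ 5 → store(arr, t, t - 9)[3*t - 7] ≥ -8)
Before t := c: ((¬(6*c ≤ 5)) → arr[3*c - 7] ≥ -8) ∧ (6*c ≤ 5 → store(arr, c, c - 9)[3*c - 7] ≥ -8)
The weakest precondition is ((¬(6*c ≤ 5)) → arr[3*c - 7] ≥ -8) ∧ (6*c ≤ 5 → store(arr, c, c - 9)[3*c - 7] ≥ -8).
Check whether arr[-10] ≥ -8 ∧ c = -4 implies it.
Countermodel: at the initial state arr = {[-19] = -9, [-10] = 0, [-4] = -9, elsewhere -9}, c = -4, the precondition holds but the weakest precondition fails.
Answer: invalid


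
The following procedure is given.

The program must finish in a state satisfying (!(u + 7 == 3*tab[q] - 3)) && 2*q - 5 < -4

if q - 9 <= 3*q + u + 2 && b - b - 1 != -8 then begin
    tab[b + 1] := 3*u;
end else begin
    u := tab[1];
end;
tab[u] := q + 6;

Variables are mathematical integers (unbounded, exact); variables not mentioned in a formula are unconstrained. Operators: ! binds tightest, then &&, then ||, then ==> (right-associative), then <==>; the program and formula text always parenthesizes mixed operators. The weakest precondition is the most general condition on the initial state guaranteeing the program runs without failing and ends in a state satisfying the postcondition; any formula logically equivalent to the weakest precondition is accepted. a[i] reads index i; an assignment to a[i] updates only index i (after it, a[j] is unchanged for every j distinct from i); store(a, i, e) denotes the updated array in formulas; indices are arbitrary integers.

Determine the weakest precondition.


Working backward. After the program, the postcondition (!(u + 7 == 3*tab[q] - 3)) && 2*q - 5 < -4 must hold; in canonical form it is (!(u == 3*tab[q] - 10)) && 2*q < 1.
Before tab[u] := q + 6: (!(u == 3*store(tab, u, q + 6)[q] - 10)) && 2*q < 1
Then branch requires (!(u == 3*store(store(tab, b + 1, 3*u), u, q + 6)[q] - 10)) && 2*q < 1; else branch requires (!(tab[1] == 3*store(tab, tab[1], q + 6)[q] - 10)) && 2*q < 1.
Before the if: (2*q + u >= -11 ==> ((!(u == 3*store(store(tab, b + 1, 3*u), u, q + 6)[q] - 10)) && 2*q < 1)) && ((!(2*q + u >= -11)) ==> ((!(tab[1] == 3*store(tab, tab[1], q + 6)[q] - 10)) && 2*q < 1))
Answer: WP = (2*q + u >= -11 ==> ((!(u == 3*store(store(tab, b + 1, 3*u), u, q + 6)[q] - 10)) && 2*q < 1)) && ((!(2*q + u >= -11)) ==> ((!(tab[1] == 3*store(tab, tab[1], q + 6)[q] - 10)) && 2*q < 1))


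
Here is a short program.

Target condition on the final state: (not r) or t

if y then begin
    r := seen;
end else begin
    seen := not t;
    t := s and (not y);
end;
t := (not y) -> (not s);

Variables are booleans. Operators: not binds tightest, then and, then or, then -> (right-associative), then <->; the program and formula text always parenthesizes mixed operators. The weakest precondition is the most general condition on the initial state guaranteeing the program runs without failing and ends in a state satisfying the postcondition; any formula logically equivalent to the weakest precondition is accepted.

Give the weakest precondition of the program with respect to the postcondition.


Working backward. After the program, (not r) or t must hold.
Before t := (not y) -> (not s): (not r) or ((not y) -> (not s))
Then branch requires (not seen) or ((not y) -> (not s)); else branch requires (not r) or ((not y) -> (not s)).
Before the if: (y -> ((not seen) or ((not y) -> (not s)))) and ((not y) -> ((not r) or ((not y) -> (not s))))
Answer: WP = (y -> ((not seen) or ((not y) -> (not s)))) and ((not y) -> ((not r) or ((not y) -> (not s))))


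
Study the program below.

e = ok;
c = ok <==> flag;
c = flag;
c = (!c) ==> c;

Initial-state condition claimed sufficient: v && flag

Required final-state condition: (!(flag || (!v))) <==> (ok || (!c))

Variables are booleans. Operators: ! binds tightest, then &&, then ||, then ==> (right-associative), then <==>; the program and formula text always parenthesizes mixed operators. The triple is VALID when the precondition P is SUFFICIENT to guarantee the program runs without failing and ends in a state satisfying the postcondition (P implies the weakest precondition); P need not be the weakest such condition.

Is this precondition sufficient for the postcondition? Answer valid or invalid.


Working backward. After the program, (!(flag || (!v))) <==> (ok || (!c)) must hold.
Before c := (!c) ==> c: (!(flag || (!v))) <==> (ok || (!((!c) ==> c)))
Before c := flag: (!(flag || (!v))) <==> (ok || (!((!flag) ==> flag)))
Before c := ok <==> flag: (!(flag || (!v))) <==> (ok || (!((!flag) ==> flag)))
Before e := ok: (!(flag || (!v))) <==> (ok || (!((!flag) ==> flag)))
The weakest precondition is (!(flag || (!v))) <==> (ok || (!((!flag) ==> flag))).
Check whether v && flag implies it.
Countermodel: at the initial state flag = true, ok = true, v = true, the precondition holds but the weakest precondition fails.
Answer: invalid


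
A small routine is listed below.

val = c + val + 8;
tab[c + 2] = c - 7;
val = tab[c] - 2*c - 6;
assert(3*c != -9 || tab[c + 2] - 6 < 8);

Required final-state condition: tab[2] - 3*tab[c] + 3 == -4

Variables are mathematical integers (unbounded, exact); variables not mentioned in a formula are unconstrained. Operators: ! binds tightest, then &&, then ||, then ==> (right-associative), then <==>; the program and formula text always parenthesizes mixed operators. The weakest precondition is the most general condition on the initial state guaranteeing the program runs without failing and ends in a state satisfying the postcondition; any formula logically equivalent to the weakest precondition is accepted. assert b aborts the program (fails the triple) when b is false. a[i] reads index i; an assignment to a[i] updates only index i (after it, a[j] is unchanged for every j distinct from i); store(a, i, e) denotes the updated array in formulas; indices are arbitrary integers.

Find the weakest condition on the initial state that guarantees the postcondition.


Working backward. After the program, the postcondition tab[2] - 3*tab[c] + 3 == -4 must hold; in canonical form it is tab[2] == 3*tab[c] - 7.
Before assert 3*c != -9 || tab[c + 2] - 6 < 8: (3*c != -9 || tab[c + 2] < 14) && tab[2] == 3*tab[c] - 7
Before val := tab[c] - 2*c - 6: (3*c != -9 || tab[c + 2] < 14) && tab[2] == 3*tab[c] - 7
Before tab[c + 2] := c - 7: (3*c != -9 || store(tab, c + 2, c - 7)[c + 2] < 14) && store(tab, c + 2, c - 7)[2] == 3*store(tab, c + 2, c - 7)[c] - 7
Before val := c + val + 8: (3*c != -9 || store(tab, c + 2, c - 7)[c + 2] < 14) && store(tab, c + 2, c - 7)[2] == 3*store(tab, c + 2, c - 7)[c] - 7
Answer: WP = (3*c != -9 || store(tab, c + 2, c - 7)[c + 2] < 14) && store(tab, c + 2, c - 7)[2] == 3*store(tab, c + 2, c - 7)[c] - 7


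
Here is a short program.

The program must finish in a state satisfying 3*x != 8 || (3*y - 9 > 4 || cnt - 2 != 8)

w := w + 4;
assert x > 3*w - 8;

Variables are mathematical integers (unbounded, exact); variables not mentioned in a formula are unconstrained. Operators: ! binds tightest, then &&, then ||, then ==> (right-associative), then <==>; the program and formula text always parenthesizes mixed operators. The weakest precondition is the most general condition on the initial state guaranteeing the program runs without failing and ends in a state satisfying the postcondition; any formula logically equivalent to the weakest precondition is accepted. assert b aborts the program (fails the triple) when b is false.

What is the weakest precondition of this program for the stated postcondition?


Working backward. After the program, the postcondition 3*x != 8 || (3*y - 9 > 4 || cnt - 2 != 8) must hold; in canonical form it is 3*x != 8 || 3*y > 13 || cnt != 10.
Before assert x > 3*w - 8: x > 3*w - 8 && (3*x != 8 || 3*y > 13 || cnt != 10)
Before w := w + 4: x > 3*w + 4 && (3*x != 8 || 3*y > 13 || cnt != 10)
Answer: WP = x > 3*w + 4 && (3*x != 8 || 3*y > 13 || cnt != 10)


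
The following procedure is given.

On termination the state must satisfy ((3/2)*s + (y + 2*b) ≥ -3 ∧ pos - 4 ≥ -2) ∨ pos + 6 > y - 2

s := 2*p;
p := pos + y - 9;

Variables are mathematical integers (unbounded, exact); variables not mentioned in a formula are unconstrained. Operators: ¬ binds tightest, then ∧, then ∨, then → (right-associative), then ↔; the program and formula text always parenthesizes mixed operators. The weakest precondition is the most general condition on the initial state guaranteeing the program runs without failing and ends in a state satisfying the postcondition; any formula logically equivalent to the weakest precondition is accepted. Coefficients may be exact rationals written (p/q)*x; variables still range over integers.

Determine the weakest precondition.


Working backward. After the program, the postcondition ((3/2)*s + (y + 2*b) ≥ -3 ∧ pos - 4 ≥ -2) ∨ pos + 6 > y - 2 must hold; in canonical form it is (2*b + (3/2)*s + y ≥ -3 ∧ pos ≥ 2) ∨ pos > y - 8.
Before p := pos + y - 9: (2*b + (3/2)*s + y ≥ -3 ∧ pos ≥ 2) ∨ pos > y - 8
Before s := 2*p: (2*b + 3*p + y ≥ -3 ∧ pos ≥ 2) ∨ pos > y - 8
Answer: WP = (2*b + 3*p + y ≥ -3 ∧ pos ≥ 2) ∨ pos > y - 8


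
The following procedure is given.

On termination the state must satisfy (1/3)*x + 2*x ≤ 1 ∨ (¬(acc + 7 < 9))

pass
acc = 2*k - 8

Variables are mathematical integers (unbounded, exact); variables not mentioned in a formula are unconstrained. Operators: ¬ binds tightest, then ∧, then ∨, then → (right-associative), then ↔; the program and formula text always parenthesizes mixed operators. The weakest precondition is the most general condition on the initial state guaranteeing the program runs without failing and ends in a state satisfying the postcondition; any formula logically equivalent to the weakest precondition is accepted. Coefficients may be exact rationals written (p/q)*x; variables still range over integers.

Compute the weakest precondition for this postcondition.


Working backward. After the program, the postcondition (1/3)*x + 2*x ≤ 1 ∨ (¬(acc + 7 < 9)) must hold; in canonical form it is (7/3)*x ≤ 1 ∨ (¬(acc < 2)).
Before acc := 2*k - 8: (7/3)*x ≤ 1 ∨ (¬(2*k < 10))
Before skip: (7/3)*x ≤ 1 ∨ (¬(2*k < 10))
Answer: WP = (7/3)*x ≤ 1 ∨ (¬(2*k < 10))


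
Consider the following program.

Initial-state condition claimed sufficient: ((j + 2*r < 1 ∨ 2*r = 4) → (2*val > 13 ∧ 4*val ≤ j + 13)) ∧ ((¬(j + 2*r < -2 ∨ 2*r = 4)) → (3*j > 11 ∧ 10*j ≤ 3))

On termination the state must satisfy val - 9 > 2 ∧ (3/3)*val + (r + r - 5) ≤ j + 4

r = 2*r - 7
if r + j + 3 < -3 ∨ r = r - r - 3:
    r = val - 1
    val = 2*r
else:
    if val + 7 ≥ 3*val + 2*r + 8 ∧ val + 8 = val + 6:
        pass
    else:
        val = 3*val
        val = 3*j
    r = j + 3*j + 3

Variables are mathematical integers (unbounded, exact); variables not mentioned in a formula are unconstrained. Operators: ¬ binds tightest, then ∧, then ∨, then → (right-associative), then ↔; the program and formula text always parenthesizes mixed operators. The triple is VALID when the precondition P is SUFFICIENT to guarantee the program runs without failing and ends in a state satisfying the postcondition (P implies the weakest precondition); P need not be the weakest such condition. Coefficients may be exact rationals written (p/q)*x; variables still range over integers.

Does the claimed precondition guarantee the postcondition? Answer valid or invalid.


Working backward. After the program, the postcondition val - 9 > 2 ∧ (3/3)*val + (r + r - 5) ≤ j + 4 must hold; in canonical form it is val > 11 ∧ 2*r + val ≤ j + 9.
Then branch requires 2*val > 13 ∧ 4*val ≤ j + 13; else branch requires 3*j > 11 ∧ 10*j ≤ 3.
Before the if: ((j + r < -6 ∨ r = -3) → (2*val > 13 ∧ 4*val ≤ j + 13)) ∧ ((¬(j + r < -6 ∨ r = -3)) → (3*j > 11 ∧ 10*j ≤ 3))
Before r := 2*r - 7: ((j + 2*r < 1 ∨ 2*r = 4) → (2*val > 13 ∧ 4*val ≤ j + 13)) ∧ ((¬(j + 2*r < 1 ∨ 2*r = 4)) → (3*j > 11 ∧ 10*j ≤ 3))
The weakest precondition is ((j + 2*r < 1 ∨ 2*r = 4) → (2*val > 13 ∧ 4*val ≤ j + 13)) ∧ ((¬(j + 2*r < 1 ∨ 2*r = 4)) → (3*j > 11 ∧ 10*j ≤ 3)).
Check whether ((j + 2*r < 1 ∨ 2*r = 4) → (2*val > 13 ∧ 4*val ≤ j + 13)) ∧ ((¬(j + 2*r < -2 ∨ 2*r = 4)) → (3*j > 11 ∧ 10*j ≤ 3)) implies it.
Every state satisfying the precondition satisfies the weakest precondition: the implication holds.
Answer: valid


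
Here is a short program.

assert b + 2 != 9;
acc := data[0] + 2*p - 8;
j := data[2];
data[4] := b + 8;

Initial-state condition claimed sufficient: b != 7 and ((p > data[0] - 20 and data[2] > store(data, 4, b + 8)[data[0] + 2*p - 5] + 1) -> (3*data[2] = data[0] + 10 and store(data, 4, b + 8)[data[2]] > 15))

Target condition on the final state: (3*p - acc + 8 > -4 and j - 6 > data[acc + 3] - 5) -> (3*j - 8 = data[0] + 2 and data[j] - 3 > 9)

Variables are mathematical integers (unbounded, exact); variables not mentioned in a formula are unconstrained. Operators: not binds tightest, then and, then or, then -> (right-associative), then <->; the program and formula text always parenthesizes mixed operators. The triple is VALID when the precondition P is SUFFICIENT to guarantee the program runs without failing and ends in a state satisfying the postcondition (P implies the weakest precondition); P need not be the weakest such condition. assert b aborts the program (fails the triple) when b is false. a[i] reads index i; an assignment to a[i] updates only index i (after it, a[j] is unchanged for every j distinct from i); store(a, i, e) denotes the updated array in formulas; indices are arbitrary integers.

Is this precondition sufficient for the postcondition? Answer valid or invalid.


Working backward. After the program, the postcondition (3*p - acc + 8 > -4 and j - 6 > data[acc + 3] - 5) -> (3*j - 8 = data[0] + 2 and data[j] - 3 > 9) must hold; in canonical form it is (3*p > acc - 12 and j > data[acc + 3] + 1) -> (3*j = data[0] + 10 and data[j] > 12).
Before data[4] := b + 8: (3*p > acc - 12 and j > store(data, 4, b + 8)[acc + 3] + 1) -> (3*j = data[0] + 10 and store(data, 4, b + 8)[j] > 12)
Before j := data[2]: (3*p > acc - 12 and data[2] > store(data, 4, b + 8)[acc + 3] + 1) -> (3*data[2] = data[0] + 10 and store(data, 4, b + 8)[data[2]] > 12)
Before acc := data[0] + 2*p - 8: (p > data[0] - 20 and data[2] > store(data, 4, b + 8)[data[0] + 2*p - 5] + 1) -> (3*data[2] = data[0] + 10 and store(data, 4, b + 8)[data[2]] > 12)
Before assert b + 2 != 9: b != 7 and ((p > data[0] - 20 and data[2] > store(data, 4, b + 8)[data[0] + 2*p - 5] + 1) -> (3*data[2] = data[0] + 10 and store(data, 4, b + 8)[data[2]] > 12))
The weakest precondition is b != 7 and ((p > data[0] - 20 and data[2] > store(data, 4, b + 8)[data[0] + 2*p - 5] + 1) -> (3*data[2] = data[0] + 10 and store(data, 4, b + 8)[data[2]] > 12)).
Check whether b != 7 and ((p > data[0] - 20 and data[2] > store(data, 4, b + 8)[data[0] + 2*p - 5] + 1) -> (3*data[2] = data[0] + 10 and store(data, 4, b + 8)[data[2]] > 15)) implies it.
Every state satisfying the precondition satisfies the weakest precondition: the implication holds.
Answer: valid


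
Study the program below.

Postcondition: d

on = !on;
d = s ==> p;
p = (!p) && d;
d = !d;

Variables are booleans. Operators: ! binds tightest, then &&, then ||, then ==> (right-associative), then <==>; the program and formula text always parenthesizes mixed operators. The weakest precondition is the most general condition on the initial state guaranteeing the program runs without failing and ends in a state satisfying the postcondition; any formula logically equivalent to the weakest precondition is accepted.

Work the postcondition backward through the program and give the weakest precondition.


Working backward. After the program, d must hold.
Before d := !d: !d
Before p := (!p) && d: !d
Before d := s ==> p: !(s ==> p)
Before on := !on: !(s ==> p)
Answer: WP = !(s ==> p)


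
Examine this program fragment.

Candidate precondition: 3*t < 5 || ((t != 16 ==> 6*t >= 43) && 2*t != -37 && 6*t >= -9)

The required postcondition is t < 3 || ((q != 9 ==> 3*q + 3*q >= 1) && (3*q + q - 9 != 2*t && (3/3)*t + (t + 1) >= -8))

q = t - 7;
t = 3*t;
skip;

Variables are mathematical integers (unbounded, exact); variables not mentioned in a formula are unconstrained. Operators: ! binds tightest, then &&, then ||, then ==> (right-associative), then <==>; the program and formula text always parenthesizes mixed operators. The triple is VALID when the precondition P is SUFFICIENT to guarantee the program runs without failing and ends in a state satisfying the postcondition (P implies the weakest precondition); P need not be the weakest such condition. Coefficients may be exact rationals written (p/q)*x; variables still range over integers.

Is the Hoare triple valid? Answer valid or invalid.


Working backward. After the program, the postcondition t < 3 || ((q != 9 ==> 3*q + 3*q >= 1) && (3*q + q - 9 != 2*t && (3/3)*t + (t + 1) >= -8)) must hold; in canonical form it is t < 3 || ((q != 9 ==> 6*q >= 1) && 4*q != 2*t + 9 && 2*t >= -9).
Before skip: t < 3 || ((q != 9 ==> 6*q >= 1) && 4*q != 2*t + 9 && 2*t >= -9)
Before t := 3*t: 3*t < 3 || ((q != 9 ==> 6*q >= 1) && 4*q != 6*t + 9 && 6*t >= -9)
Before q := t - 7: 3*t < 3 || ((t != 16 ==> 6*t >= 43) && 2*t != -37 && 6*t >= -9)
The weakest precondition is 3*t < 3 || ((t != 16 ==> 6*t >= 43) && 2*t != -37 && 6*t >= -9).
Check whether 3*t < 5 || ((t != 16 ==> 6*t >= 43) && 2*t != -37 && 6*t >= -9) implies it.
Countermodel: at the initial state t = 1, the precondition holds but the weakest precondition fails.
Answer: invalid


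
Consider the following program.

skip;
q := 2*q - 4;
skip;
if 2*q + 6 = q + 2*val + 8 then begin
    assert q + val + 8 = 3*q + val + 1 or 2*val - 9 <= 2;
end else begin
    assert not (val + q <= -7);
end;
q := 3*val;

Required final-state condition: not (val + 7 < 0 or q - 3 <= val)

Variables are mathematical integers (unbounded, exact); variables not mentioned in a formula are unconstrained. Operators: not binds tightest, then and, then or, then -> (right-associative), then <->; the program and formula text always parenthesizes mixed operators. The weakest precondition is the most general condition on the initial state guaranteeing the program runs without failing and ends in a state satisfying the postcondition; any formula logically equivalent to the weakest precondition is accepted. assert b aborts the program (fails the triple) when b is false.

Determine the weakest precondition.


Working backward. After the program, the postcondition not (val + 7 < 0 or q - 3 <= val) must hold; in canonical form it is not (val < -7 or q <= val + 3).
Before q := 3*val: not (val < -7 or 2*val <= 3)
Then branch requires (2*q = 7 or 2*val <= 11) and (not (val < -7 or 2*val <= 3)); else branch requires (not (q + val <= -7)) and (not (val < -7 or 2*val <= 3)).
Before the if: (q = 2*val + 2 -> ((2*q = 7 or 2*val <= 11) and (not (val < -7 or 2*val <= 3)))) and ((not (q = 2*val + 2)) -> ((not (q + val <= -7)) and (not (val < -7 or 2*val <= 3))))
Before skip: (q = 2*val + 2 -> ((2*q = 7 or 2*val <= 11) and (not (val < -7 or 2*val <= 3)))) and ((not (q = 2*val + 2)) -> ((not (q + val <= -7)) and (not (val < -7 or 2*val <= 3))))
Before q := 2*q - 4: (2*q = 2*val + 6 -> ((4*q = 15 or 2*val <= 11) and (not (val < -7 or 2*val <= 3)))) and ((not (2*q = 2*val + 6)) -> ((not (2*q + val <= -3)) and (not (val < -7 or 2*val <= 3))))
Before skip: (2*q = 2*val + 6 -> ((4*q = 15 or 2*val <= 11) and (not (val < -7 or 2*val <= 3)))) and ((not (2*q = 2*val + 6)) -> ((not (2*q + val <= -3)) and (not (val < -7 or 2*val <= 3))))
Answer: WP = (2*q = 2*val + 6 -> ((4*q = 15 or 2*val <= 11) and (not (val < -7 or 2*val <= 3)))) and ((not (2*q = 2*val + 6)) -> ((not (2*q + val <= -3)) and (not (val < -7 or 2*val <= 3))))


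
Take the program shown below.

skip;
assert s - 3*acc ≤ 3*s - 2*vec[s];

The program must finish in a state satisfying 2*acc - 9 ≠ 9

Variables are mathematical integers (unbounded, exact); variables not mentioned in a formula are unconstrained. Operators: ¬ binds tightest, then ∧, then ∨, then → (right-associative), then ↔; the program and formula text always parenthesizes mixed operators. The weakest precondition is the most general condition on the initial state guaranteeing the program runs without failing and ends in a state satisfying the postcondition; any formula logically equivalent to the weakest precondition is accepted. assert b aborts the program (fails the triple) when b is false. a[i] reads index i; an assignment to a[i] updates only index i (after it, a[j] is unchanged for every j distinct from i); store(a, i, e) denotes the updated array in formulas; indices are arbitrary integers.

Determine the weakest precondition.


Working backward. After the program, the postcondition 2*acc - 9 ≠ 9 must hold; in canonical form it is 2*acc ≠ 18.
Before assert s - 3*acc ≤ 3*s - 2*vec[s]: 2*vec[s] ≤ 3*acc + 2*s ∧ 2*acc ≠ 18
Before skip: 2*vec[s] ≤ 3*acc + 2*s ∧ 2*acc ≠ 18
Answer: WP = 2*vec[s] ≤ 3*acc + 2*s ∧ 2*acc ≠ 18


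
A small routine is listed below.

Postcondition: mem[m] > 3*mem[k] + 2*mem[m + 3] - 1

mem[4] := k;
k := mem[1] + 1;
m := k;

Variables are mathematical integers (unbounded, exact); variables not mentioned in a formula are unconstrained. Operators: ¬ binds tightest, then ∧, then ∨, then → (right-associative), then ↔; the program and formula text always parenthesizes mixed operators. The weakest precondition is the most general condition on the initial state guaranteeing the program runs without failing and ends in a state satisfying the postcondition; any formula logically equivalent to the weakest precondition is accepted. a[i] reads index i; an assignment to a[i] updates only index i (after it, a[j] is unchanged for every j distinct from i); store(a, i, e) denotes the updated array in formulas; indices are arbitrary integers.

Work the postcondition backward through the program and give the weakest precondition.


Working backward. After the program, the postcondition mem[m] > 3*mem[k] + 2*mem[m + 3] - 1 must hold; in canonical form it is mem[m] > 2*mem[m + 3] + 3*mem[k] - 1.
Before m := k: 2*mem[k + 3] + 2*mem[k] < 1
Before k := mem[1] + 1: 2*mem[mem[1] + 1] + 2*mem[mem[1] + 4] < 1
Before mem[4] := k: 2*store(mem, 4, k)[mem[1] + 1] + 2*store(mem, 4, k)[mem[1] + 4] < 1
Answer: WP = 2*store(mem, 4, k)[mem[1] + 1] + 2*store(mem, 4, k)[mem[1] + 4] < 1


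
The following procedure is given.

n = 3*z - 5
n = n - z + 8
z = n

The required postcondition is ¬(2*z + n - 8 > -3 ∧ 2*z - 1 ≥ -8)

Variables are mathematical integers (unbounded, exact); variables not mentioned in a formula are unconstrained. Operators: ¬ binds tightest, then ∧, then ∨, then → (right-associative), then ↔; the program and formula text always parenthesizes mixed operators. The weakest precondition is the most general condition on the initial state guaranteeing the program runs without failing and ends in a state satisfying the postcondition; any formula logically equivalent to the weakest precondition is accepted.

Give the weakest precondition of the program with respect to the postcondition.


Working backward. After the program, the postcondition ¬(2*z + n - 8 > -3 ∧ 2*z - 1 ≥ -8) must hold; in canonical form it is ¬(n + 2*z > 5 ∧ 2*z ≥ -7).
Before z := n: ¬(3*n > 5 ∧ 2*n ≥ -7)
Before n := n - z + 8: ¬(3*n > 3*z - 19 ∧ 2*n ≥ 2*z - 23)
Before n := 3*z - 5: ¬(6*z > -4 ∧ 4*z ≥ -13)
Answer: WP = ¬(6*z > -4 ∧ 4*z ≥ -13)


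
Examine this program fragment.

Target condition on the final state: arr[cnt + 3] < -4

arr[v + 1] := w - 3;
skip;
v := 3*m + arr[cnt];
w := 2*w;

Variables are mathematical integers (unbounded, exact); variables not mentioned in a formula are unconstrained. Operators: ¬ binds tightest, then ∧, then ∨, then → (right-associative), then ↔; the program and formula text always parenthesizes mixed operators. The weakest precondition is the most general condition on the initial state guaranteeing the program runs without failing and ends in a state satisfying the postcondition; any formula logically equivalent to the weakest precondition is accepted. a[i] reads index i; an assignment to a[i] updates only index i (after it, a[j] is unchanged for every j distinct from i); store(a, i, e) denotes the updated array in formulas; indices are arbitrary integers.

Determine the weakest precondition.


Working backward. After the program, arr[cnt + 3] < -4 must hold.
Before w := 2*w: arr[cnt + 3] < -4
Before v := 3*m + arr[cnt]: arr[cnt + 3] < -4
Before skip: arr[cnt + 3] < -4
Before arr[v + 1] := w - 3: store(arr, v + 1, w - 3)[cnt + 3] < -4
Answer: WP = store(arr, v + 1, w - 3)[cnt + 3] < -4


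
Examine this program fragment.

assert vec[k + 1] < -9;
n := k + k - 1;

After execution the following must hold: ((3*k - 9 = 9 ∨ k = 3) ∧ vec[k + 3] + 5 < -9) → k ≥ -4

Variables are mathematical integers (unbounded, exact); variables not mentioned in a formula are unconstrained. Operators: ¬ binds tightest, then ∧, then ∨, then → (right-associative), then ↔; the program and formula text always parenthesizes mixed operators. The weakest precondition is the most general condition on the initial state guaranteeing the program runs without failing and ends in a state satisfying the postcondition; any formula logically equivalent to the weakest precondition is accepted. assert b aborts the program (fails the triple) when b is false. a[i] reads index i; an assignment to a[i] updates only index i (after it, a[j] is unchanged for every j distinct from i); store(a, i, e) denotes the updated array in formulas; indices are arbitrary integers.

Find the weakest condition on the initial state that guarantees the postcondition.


Working backward. After the program, the postcondition ((3*k - 9 = 9 ∨ k = 3) ∧ vec[k + 3] + 5 < -9) → k ≥ -4 must hold; in canonical form it is ((3*k = 18 ∨ k = 3) ∧ vec[k + 3] < -14) → k ≥ -4.
Before n := k + k - 1: ((3*k = 18 ∨ k = 3) ∧ vec[k + 3] < -14) → k ≥ -4
Before assert vec[k + 1] < -9: vec[k + 1] < -9 ∧ (((3*k = 18 ∨ k = 3) ∧ vec[k + 3] < -14) → k ≥ -4)
Answer: WP = vec[k + 1] < -9 ∧ (((3*k = 18 ∨ k = 3) ∧ vec[k + 3] < -14) → k ≥ -4)


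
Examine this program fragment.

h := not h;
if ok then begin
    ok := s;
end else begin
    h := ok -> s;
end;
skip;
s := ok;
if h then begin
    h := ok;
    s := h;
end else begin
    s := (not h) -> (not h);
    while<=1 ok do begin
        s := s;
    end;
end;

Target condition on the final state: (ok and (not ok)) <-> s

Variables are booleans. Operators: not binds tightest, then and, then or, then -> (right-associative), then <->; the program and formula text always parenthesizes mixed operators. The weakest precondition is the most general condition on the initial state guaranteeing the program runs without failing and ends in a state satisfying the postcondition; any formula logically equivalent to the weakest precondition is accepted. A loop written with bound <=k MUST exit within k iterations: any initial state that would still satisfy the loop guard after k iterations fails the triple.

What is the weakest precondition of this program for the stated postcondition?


Working backward. After the program, the postcondition (ok and (not ok)) <-> s must hold; in canonical form it is not s.
Then branch requires not ok; else branch requires false.
Before the if: (h -> (not ok)) and h
Before s := ok: (h -> (not ok)) and h
Before skip: (h -> (not ok)) and h
Then branch requires (h -> (not s)) and h; else branch requires ((ok -> s) -> (not ok)) and (ok -> s).
Before the if: (ok -> ((h -> (not s)) and h)) and ((not ok) -> (((ok -> s) -> (not ok)) and (ok -> s)))
Before h := not h: (ok -> (((not h) -> (not s)) and (not h))) and ((not ok) -> (((ok -> s) -> (not ok)) and (ok -> s)))
Answer: WP = (ok -> (((not h) -> (not s)) and (not h))) and ((not ok) -> (((ok -> s) -> (not ok)) and (ok -> s)))


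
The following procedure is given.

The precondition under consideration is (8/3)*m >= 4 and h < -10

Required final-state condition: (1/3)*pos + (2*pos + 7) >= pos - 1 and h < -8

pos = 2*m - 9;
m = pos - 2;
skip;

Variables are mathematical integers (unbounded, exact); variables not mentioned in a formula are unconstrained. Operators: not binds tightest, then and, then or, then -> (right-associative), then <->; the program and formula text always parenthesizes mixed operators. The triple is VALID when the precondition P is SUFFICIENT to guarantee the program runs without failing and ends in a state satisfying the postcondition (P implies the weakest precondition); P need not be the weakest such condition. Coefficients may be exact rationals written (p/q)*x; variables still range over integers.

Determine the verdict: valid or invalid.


Working backward. After the program, the postcondition (1/3)*pos + (2*pos + 7) >= pos - 1 and h < -8 must hold; in canonical form it is (4/3)*pos >= -8 and h < -8.
Before skip: (4/3)*pos >= -8 and h < -8
Before m := pos - 2: (4/3)*pos >= -8 and h < -8
Before pos := 2*m - 9: (8/3)*m >= 4 and h < -8
The weakest precondition is (8/3)*m >= 4 and h < -8.
Check whether (8/3)*m >= 4 and h < -10 implies it.
Every state satisfying the precondition satisfies the weakest precondition: the implication holds.
Answer: valid


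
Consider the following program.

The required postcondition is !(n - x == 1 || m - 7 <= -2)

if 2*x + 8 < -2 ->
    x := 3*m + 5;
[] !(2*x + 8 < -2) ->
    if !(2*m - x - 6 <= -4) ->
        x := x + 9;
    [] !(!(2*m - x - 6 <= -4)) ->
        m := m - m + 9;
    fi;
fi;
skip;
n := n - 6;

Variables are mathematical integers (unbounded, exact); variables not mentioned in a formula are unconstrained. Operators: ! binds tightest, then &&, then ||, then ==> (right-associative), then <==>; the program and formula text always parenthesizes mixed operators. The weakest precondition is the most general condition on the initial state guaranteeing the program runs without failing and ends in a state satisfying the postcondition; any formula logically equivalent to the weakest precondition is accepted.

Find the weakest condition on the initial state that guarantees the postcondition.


Working backward. After the program, the postcondition !(n - x == 1 || m - 7 <= -2) must hold; in canonical form it is !(n == x + 1 || m <= 5).
Before n := n - 6: !(n == x + 7 || m <= 5)
Before skip: !(n == x + 7 || m <= 5)
Then branch requires !(n == 3*m + 12 || m <= 5); else branch requires ((!(2*m <= x + 2)) ==> (!(n == x + 16 || m <= 5))) && (2*m <= x + 2 ==> (!(n == x + 7))).
Before the if: (2*x < -10 ==> (!(n == 3*m + 12 || m <= 5))) && ((!(2*x < -10)) ==> (((!(2*m <= x + 2)) ==> (!(n == x + 16 || m <= 5))) && (2*m <= x + 2 ==> (!(n == x + 7)))))
Answer: WP = (2*x < -10 ==> (!(n == 3*m + 12 || m <= 5))) && ((!(2*x < -10)) ==> (((!(2*m <= x + 2)) ==> (!(n == x + 16 || m <= 5))) && (2*m <= x + 2 ==> (!(n == x + 7)))))


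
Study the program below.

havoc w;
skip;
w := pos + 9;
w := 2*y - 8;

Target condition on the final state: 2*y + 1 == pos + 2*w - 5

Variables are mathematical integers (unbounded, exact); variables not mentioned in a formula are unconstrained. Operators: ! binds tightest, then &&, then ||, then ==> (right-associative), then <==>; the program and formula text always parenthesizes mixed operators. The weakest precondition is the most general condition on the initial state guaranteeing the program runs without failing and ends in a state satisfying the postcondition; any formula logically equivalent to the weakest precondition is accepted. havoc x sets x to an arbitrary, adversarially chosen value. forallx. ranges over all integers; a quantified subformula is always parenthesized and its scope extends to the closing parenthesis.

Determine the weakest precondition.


Working backward. After the program, the postcondition 2*y + 1 == pos + 2*w - 5 must hold; in canonical form it is 2*y == pos + 2*w - 6.
Before w := 2*y - 8: pos + 2*y == 22
Before w := pos + 9: pos + 2*y == 22
Before skip: pos + 2*y == 22
Before havoc w: pos + 2*y == 22
Answer: WP = pos + 2*y == 22


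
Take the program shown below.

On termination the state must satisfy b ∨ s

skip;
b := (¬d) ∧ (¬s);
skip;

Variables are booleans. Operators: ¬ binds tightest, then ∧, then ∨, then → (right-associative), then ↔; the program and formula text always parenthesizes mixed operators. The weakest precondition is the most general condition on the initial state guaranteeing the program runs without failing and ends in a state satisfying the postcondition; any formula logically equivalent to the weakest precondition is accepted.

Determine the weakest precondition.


Working backward. After the program, b ∨ s must hold.
Before skip: b ∨ s
Before b := (¬d) ∧ (¬s): ((¬d) ∧ (¬s)) ∨ s
Before skip: ((¬d) ∧ (¬s)) ∨ s
Answer: WP = ((¬d) ∧ (¬s)) ∨ s


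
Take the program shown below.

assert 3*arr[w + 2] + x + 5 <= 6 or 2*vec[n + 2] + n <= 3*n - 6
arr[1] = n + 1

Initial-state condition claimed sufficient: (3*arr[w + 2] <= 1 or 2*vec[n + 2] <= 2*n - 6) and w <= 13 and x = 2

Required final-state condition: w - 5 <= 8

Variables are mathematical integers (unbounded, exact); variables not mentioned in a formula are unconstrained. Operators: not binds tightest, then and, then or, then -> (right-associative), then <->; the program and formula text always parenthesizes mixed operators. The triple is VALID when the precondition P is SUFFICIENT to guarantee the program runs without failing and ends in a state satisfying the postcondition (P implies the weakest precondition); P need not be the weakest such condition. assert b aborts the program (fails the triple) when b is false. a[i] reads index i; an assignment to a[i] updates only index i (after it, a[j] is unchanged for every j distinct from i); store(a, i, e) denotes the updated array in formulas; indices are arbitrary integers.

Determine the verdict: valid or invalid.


Working backward. After the program, the postcondition w - 5 <= 8 must hold; in canonical form it is w <= 13.
Before arr[1] := n + 1: w <= 13
Before assert 3*arr[w + 2] + x + 5 <= 6 or 2*vec[n + 2] + n <= 3*n - 6: (3*arr[w + 2] + x <= 1 or 2*vec[n + 2] <= 2*n - 6) and w <= 13
The weakest precondition is (3*arr[w + 2] + x <= 1 or 2*vec[n + 2] <= 2*n - 6) and w <= 13.
Check whether (3*arr[w + 2] <= 1 or 2*vec[n + 2] <= 2*n - 6) and w <= 13 and x = 2 implies it.
Countermodel: at the initial state arr = {[2] = 0, [15] = 0, elsewhere 0}, n = 0, vec = {[2] = 0, [15] = 0, elsewhere 0}, w = 13, x = 2, the precondition holds but the weakest precondition fails.
Answer: invalid


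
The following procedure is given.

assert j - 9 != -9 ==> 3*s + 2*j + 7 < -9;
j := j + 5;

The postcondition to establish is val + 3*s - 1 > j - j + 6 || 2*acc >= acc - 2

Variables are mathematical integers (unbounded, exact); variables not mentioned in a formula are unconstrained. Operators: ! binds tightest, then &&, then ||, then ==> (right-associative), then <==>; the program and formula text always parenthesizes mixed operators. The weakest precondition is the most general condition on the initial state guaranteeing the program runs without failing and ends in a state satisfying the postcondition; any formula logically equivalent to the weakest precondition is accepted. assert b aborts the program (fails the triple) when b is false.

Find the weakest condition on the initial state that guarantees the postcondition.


Working backward. After the program, the postcondition val + 3*s - 1 > j - j + 6 || 2*acc >= acc - 2 must hold; in canonical form it is 3*s + val > 7 || acc >= -2.
Before j := j + 5: 3*s + val > 7 || acc >= -2
Before assert j - 9 != -9 ==> 3*s + 2*j + 7 < -9: (j != 0 ==> 2*j + 3*s < -16) && (3*s + val > 7 || acc >= -2)
Answer: WP = (j != 0 ==> 2*j + 3*s < -16) && (3*s + val > 7 || acc >= -2)


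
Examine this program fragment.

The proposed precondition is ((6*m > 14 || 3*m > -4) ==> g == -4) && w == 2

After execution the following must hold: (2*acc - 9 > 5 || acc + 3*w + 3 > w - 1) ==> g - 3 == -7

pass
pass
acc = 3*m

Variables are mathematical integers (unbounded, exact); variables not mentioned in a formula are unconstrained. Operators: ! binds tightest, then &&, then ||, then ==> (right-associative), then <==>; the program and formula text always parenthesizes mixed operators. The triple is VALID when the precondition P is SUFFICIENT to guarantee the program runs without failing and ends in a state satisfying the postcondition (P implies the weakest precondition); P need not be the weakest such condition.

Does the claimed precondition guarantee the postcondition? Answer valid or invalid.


Working backward. After the program, the postcondition (2*acc - 9 > 5 || acc + 3*w + 3 > w - 1) ==> g - 3 == -7 must hold; in canonical form it is (2*acc > 14 || acc + 2*w > -4) ==> g == -4.
Before acc := 3*m: (6*m > 14 || 3*m + 2*w > -4) ==> g == -4
Before skip: (6*m > 14 || 3*m + 2*w > -4) ==> g == -4
Before skip: (6*m > 14 || 3*m + 2*w > -4) ==> g == -4
The weakest precondition is (6*m > 14 || 3*m + 2*w > -4) ==> g == -4.
Check whether ((6*m > 14 || 3*m > -4) ==> g == -4) && w == 2 implies it.
Countermodel: at the initial state g = -3, m = -2, w = 2, the precondition holds but the weakest precondition fails.
Answer: invalid


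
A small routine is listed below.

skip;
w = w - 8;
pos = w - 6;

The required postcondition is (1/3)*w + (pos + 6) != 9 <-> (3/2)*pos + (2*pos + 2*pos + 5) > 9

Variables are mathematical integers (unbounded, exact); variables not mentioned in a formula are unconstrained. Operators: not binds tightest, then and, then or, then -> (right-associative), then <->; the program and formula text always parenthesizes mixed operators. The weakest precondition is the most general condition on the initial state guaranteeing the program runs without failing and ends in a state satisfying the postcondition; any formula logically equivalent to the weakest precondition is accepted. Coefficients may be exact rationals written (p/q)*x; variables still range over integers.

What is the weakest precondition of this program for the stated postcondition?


Working backward. After the program, the postcondition (1/3)*w + (pos + 6) != 9 <-> (3/2)*pos + (2*pos + 2*pos + 5) > 9 must hold; in canonical form it is pos + (1/3)*w != 3 <-> (11/2)*pos > 4.
Before pos := w - 6: (4/3)*w != 9 <-> (11/2)*w > 37
Before w := w - 8: (4/3)*w != 59/3 <-> (11/2)*w > 81
Before skip: (4/3)*w != 59/3 <-> (11/2)*w > 81
Answer: WP = (4/3)*w != 59/3 <-> (11/2)*w > 81
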